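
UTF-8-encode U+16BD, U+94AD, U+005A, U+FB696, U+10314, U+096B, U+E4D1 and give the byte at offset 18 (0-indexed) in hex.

U+16BD → 3-byte form E1 9A BD at offsets 0–2.
U+94AD → 3-byte form E9 92 AD at offsets 3–5.
U+005A → 1-byte form 5A at offsets 6–6.
U+FB696 → 4-byte form F3 BB 9A 96 at offsets 7–10.
U+10314 → 4-byte form F0 90 8C 94 at offsets 11–14.
U+096B → 3-byte form E0 A5 AB at offsets 15–17.
U+E4D1 → 3-byte form EE 93 91 at offsets 18–20.
Offset 18 falls in char 7's range; it's byte 1 of EE 93 91 = 0xEE.

0xEE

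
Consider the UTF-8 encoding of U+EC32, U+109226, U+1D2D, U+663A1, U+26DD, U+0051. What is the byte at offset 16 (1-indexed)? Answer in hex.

1-indexed offset 16 is 0-indexed offset 15.
U+EC32 → 3-byte form EE B0 B2 at offsets 0–2.
U+109226 → 4-byte form F4 89 88 A6 at offsets 3–6.
U+1D2D → 3-byte form E1 B4 AD at offsets 7–9.
U+663A1 → 4-byte form F1 A6 8E A1 at offsets 10–13.
U+26DD → 3-byte form E2 9B 9D at offsets 14–16.
Offset 15 falls in char 5's range; it's byte 2 of E2 9B 9D = 0x9B.

0x9B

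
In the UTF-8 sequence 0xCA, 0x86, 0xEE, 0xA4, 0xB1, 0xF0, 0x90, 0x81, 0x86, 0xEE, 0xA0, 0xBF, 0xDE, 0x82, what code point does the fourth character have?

U+E83F

Offset 0: leading byte 0xCA = 11001010 → 2-byte char #1 = CA 86.
Offset 2: leading byte 0xEE = 11101110 → 3-byte char #2 = EE A4 B1.
Offset 5: leading byte 0xF0 = 11110000 → 4-byte char #3 = F0 90 81 86.
Offset 9: leading byte 0xEE = 11101110 → 3-byte char #4 = EE A0 BF.
Leading byte 0xEE = 11101110 matches 1110xxxx → 3-byte sequence.
Byte 1: 0xEE = 11101110, payload 1110 (4 bits).
Byte 2: 0xA0 = 10100000 (10xxxxxx ✓), payload 100000.
Byte 3: 0xBF = 10111111 (10xxxxxx ✓), payload 111111.
Concatenate: 1110100000111111 = 0xE83F (16 bits → U+E83F).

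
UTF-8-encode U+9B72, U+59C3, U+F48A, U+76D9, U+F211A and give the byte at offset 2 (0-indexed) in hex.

U+9B72 → 3-byte form E9 AD B2 at offsets 0–2.
Offset 2 falls in char 1's range; it's byte 3 of E9 AD B2 = 0xB2.

0xB2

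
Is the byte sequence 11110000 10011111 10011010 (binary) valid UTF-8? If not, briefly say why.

invalid (sequence truncated)

Leading byte 0xF0 = 11110000 → 4-byte form, but only 3 bytes are present.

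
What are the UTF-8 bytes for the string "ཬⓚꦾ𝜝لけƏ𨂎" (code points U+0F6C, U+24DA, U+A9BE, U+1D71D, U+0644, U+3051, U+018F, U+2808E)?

U+0F6C: 3-byte form → E0 BD AC.
U+24DA: 3-byte form → E2 93 9A.
U+A9BE: 3-byte form → EA A6 BE.
U+1D71D: 4-byte form → F0 9D 9C 9D.
U+0644: 2-byte form → D9 84.
U+3051: 3-byte form → E3 81 91.
U+018F: 2-byte form → C6 8F.
U+2808E: 4-byte form → F0 A8 82 8E.
Concatenated (24 bytes): E0 BD AC E2 93 9A EA A6 BE F0 9D 9C 9D D9 84 E3 81 91 C6 8F F0 A8 82 8E.

E0 BD AC E2 93 9A EA A6 BE F0 9D 9C 9D D9 84 E3 81 91 C6 8F F0 A8 82 8E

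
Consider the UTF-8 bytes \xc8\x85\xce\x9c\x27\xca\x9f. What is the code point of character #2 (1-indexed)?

U+039C

Offset 0: leading byte 0xC8 = 11001000 → 2-byte char #1 = C8 85.
Offset 2: leading byte 0xCE = 11001110 → 2-byte char #2 = CE 9C.
Leading byte 0xCE = 11001110 matches 110xxxxx → 2-byte sequence.
Byte 1: 0xCE = 11001110, payload 01110 (5 bits).
Byte 2: 0x9C = 10011100 (10xxxxxx ✓), payload 011100.
Concatenate: 01110011100 = 0x39C (11 bits → U+039C).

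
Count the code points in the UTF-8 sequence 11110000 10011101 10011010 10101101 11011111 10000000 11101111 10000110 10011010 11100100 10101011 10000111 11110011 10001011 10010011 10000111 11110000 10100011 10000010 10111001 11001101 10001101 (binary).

7

Byte at offset 0: 0xF0 = 11110000 → 4-byte char (#1). Advance 4.
Byte at offset 4: 0xDF = 11011111 → 2-byte char (#2). Advance 2.
Byte at offset 6: 0xEF = 11101111 → 3-byte char (#3). Advance 3.
Byte at offset 9: 0xE4 = 11100100 → 3-byte char (#4). Advance 3.
Byte at offset 12: 0xF3 = 11110011 → 4-byte char (#5). Advance 4.
Byte at offset 16: 0xF0 = 11110000 → 4-byte char (#6). Advance 4.
Byte at offset 20: 0xCD = 11001101 → 2-byte char (#7). Advance 2.
Reached end at offset 22 after 7 code points.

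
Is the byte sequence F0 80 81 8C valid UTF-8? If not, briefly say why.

Leading byte 0xF0 = 11110000 → 4-byte form.
Continuation bytes all match 10xxxxxx. Payload decodes to 0x4C.
But 0x4C < 0x10000, the minimum for a 4-byte sequence — this is an overlong encoding.

invalid (overlong encoding)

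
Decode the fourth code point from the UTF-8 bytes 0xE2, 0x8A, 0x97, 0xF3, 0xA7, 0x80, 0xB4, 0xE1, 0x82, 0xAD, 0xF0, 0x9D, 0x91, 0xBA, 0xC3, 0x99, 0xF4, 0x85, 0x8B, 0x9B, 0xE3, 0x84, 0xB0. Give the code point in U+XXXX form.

U+1D47A

Offset 0: leading byte 0xE2 = 11100010 → 3-byte char #1 = E2 8A 97.
Offset 3: leading byte 0xF3 = 11110011 → 4-byte char #2 = F3 A7 80 B4.
Offset 7: leading byte 0xE1 = 11100001 → 3-byte char #3 = E1 82 AD.
Offset 10: leading byte 0xF0 = 11110000 → 4-byte char #4 = F0 9D 91 BA.
Leading byte 0xF0 = 11110000 matches 11110xxx → 4-byte sequence.
Byte 1: 0xF0 = 11110000, payload 000 (3 bits).
Byte 2: 0x9D = 10011101 (10xxxxxx ✓), payload 011101.
Byte 3: 0x91 = 10010001 (10xxxxxx ✓), payload 010001.
Byte 4: 0xBA = 10111010 (10xxxxxx ✓), payload 111010.
Concatenate: 000011101010001111010 = 0x1D47A (21 bits → U+1D47A).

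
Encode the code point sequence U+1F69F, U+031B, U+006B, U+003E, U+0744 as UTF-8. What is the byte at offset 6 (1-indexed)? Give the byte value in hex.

1-indexed offset 6 is 0-indexed offset 5.
U+1F69F → 4-byte form F0 9F 9A 9F at offsets 0–3.
U+031B → 2-byte form CC 9B at offsets 4–5.
Offset 5 falls in char 2's range; it's byte 2 of CC 9B = 0x9B.

0x9B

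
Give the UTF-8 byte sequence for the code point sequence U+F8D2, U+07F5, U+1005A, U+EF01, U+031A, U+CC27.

EF A3 92 DF B5 F0 90 81 9A EE BC 81 CC 9A EC B0 A7

U+F8D2: 3-byte form → EF A3 92.
U+07F5: 2-byte form → DF B5.
U+1005A: 4-byte form → F0 90 81 9A.
U+EF01: 3-byte form → EE BC 81.
U+031A: 2-byte form → CC 9A.
U+CC27: 3-byte form → EC B0 A7.
Concatenated (17 bytes): EF A3 92 DF B5 F0 90 81 9A EE BC 81 CC 9A EC B0 A7.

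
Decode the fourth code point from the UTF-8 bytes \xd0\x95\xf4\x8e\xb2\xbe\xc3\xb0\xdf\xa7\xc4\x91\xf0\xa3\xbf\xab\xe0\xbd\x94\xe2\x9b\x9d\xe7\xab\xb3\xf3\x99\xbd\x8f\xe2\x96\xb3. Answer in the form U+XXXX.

U+07E7

Offset 0: leading byte 0xD0 = 11010000 → 2-byte char #1 = D0 95.
Offset 2: leading byte 0xF4 = 11110100 → 4-byte char #2 = F4 8E B2 BE.
Offset 6: leading byte 0xC3 = 11000011 → 2-byte char #3 = C3 B0.
Offset 8: leading byte 0xDF = 11011111 → 2-byte char #4 = DF A7.
Leading byte 0xDF = 11011111 matches 110xxxxx → 2-byte sequence.
Byte 1: 0xDF = 11011111, payload 11111 (5 bits).
Byte 2: 0xA7 = 10100111 (10xxxxxx ✓), payload 100111.
Concatenate: 11111100111 = 0x7E7 (11 bits → U+07E7).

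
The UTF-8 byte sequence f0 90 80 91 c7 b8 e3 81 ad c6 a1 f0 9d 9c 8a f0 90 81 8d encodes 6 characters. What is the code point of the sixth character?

Offset 0: leading byte 0xF0 = 11110000 → 4-byte char #1 = F0 90 80 91.
Offset 4: leading byte 0xC7 = 11000111 → 2-byte char #2 = C7 B8.
Offset 6: leading byte 0xE3 = 11100011 → 3-byte char #3 = E3 81 AD.
Offset 9: leading byte 0xC6 = 11000110 → 2-byte char #4 = C6 A1.
Offset 11: leading byte 0xF0 = 11110000 → 4-byte char #5 = F0 9D 9C 8A.
Offset 15: leading byte 0xF0 = 11110000 → 4-byte char #6 = F0 90 81 8D.
Leading byte 0xF0 = 11110000 matches 11110xxx → 4-byte sequence.
Byte 1: 0xF0 = 11110000, payload 000 (3 bits).
Byte 2: 0x90 = 10010000 (10xxxxxx ✓), payload 010000.
Byte 3: 0x81 = 10000001 (10xxxxxx ✓), payload 000001.
Byte 4: 0x8D = 10001101 (10xxxxxx ✓), payload 001101.
Concatenate: 000010000000001001101 = 0x1004D (21 bits → U+1004D).

U+1004D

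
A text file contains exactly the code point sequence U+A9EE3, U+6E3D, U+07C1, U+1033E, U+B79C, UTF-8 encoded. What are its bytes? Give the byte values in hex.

F2 A9 BB A3 E6 B8 BD DF 81 F0 90 8C BE EB 9E 9C

U+A9EE3: 4-byte form → F2 A9 BB A3.
U+6E3D: 3-byte form → E6 B8 BD.
U+07C1: 2-byte form → DF 81.
U+1033E: 4-byte form → F0 90 8C BE.
U+B79C: 3-byte form → EB 9E 9C.
Concatenated (16 bytes): F2 A9 BB A3 E6 B8 BD DF 81 F0 90 8C BE EB 9E 9C.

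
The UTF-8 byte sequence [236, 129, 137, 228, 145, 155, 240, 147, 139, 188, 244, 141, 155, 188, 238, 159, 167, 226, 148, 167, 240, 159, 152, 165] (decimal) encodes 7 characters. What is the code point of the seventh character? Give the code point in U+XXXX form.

Offset 0: leading byte 0xEC = 11101100 → 3-byte char #1 = EC 81 89.
Offset 3: leading byte 0xE4 = 11100100 → 3-byte char #2 = E4 91 9B.
Offset 6: leading byte 0xF0 = 11110000 → 4-byte char #3 = F0 93 8B BC.
Offset 10: leading byte 0xF4 = 11110100 → 4-byte char #4 = F4 8D 9B BC.
Offset 14: leading byte 0xEE = 11101110 → 3-byte char #5 = EE 9F A7.
Offset 17: leading byte 0xE2 = 11100010 → 3-byte char #6 = E2 94 A7.
Offset 20: leading byte 0xF0 = 11110000 → 4-byte char #7 = F0 9F 98 A5.
Leading byte 0xF0 = 11110000 matches 11110xxx → 4-byte sequence.
Byte 1: 0xF0 = 11110000, payload 000 (3 bits).
Byte 2: 0x9F = 10011111 (10xxxxxx ✓), payload 011111.
Byte 3: 0x98 = 10011000 (10xxxxxx ✓), payload 011000.
Byte 4: 0xA5 = 10100101 (10xxxxxx ✓), payload 100101.
Concatenate: 000011111011000100101 = 0x1F625 (21 bits → U+1F625).

U+1F625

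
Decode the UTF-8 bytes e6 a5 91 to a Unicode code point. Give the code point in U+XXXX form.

Leading byte 0xE6 = 11100110 matches 1110xxxx → 3-byte sequence.
Byte 1: 0xE6 = 11100110, payload 0110 (4 bits).
Byte 2: 0xA5 = 10100101 (10xxxxxx ✓), payload 100101.
Byte 3: 0x91 = 10010001 (10xxxxxx ✓), payload 010001.
Concatenate: 0110100101010001 = 0x6951 (16 bits → U+6951).

U+6951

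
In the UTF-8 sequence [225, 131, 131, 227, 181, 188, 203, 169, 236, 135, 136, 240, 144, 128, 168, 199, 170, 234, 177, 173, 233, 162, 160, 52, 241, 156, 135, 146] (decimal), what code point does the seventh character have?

U+AC6D

Offset 0: leading byte 0xE1 = 11100001 → 3-byte char #1 = E1 83 83.
Offset 3: leading byte 0xE3 = 11100011 → 3-byte char #2 = E3 B5 BC.
Offset 6: leading byte 0xCB = 11001011 → 2-byte char #3 = CB A9.
Offset 8: leading byte 0xEC = 11101100 → 3-byte char #4 = EC 87 88.
Offset 11: leading byte 0xF0 = 11110000 → 4-byte char #5 = F0 90 80 A8.
Offset 15: leading byte 0xC7 = 11000111 → 2-byte char #6 = C7 AA.
Offset 17: leading byte 0xEA = 11101010 → 3-byte char #7 = EA B1 AD.
Leading byte 0xEA = 11101010 matches 1110xxxx → 3-byte sequence.
Byte 1: 0xEA = 11101010, payload 1010 (4 bits).
Byte 2: 0xB1 = 10110001 (10xxxxxx ✓), payload 110001.
Byte 3: 0xAD = 10101101 (10xxxxxx ✓), payload 101101.
Concatenate: 1010110001101101 = 0xAC6D (16 bits → U+AC6D).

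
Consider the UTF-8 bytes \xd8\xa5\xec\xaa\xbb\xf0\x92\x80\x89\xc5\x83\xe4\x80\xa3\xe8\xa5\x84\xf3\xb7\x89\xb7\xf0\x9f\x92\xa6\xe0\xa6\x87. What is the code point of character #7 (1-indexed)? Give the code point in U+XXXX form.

U+F7277

Offset 0: leading byte 0xD8 = 11011000 → 2-byte char #1 = D8 A5.
Offset 2: leading byte 0xEC = 11101100 → 3-byte char #2 = EC AA BB.
Offset 5: leading byte 0xF0 = 11110000 → 4-byte char #3 = F0 92 80 89.
Offset 9: leading byte 0xC5 = 11000101 → 2-byte char #4 = C5 83.
Offset 11: leading byte 0xE4 = 11100100 → 3-byte char #5 = E4 80 A3.
Offset 14: leading byte 0xE8 = 11101000 → 3-byte char #6 = E8 A5 84.
Offset 17: leading byte 0xF3 = 11110011 → 4-byte char #7 = F3 B7 89 B7.
Leading byte 0xF3 = 11110011 matches 11110xxx → 4-byte sequence.
Byte 1: 0xF3 = 11110011, payload 011 (3 bits).
Byte 2: 0xB7 = 10110111 (10xxxxxx ✓), payload 110111.
Byte 3: 0x89 = 10001001 (10xxxxxx ✓), payload 001001.
Byte 4: 0xB7 = 10110111 (10xxxxxx ✓), payload 110111.
Concatenate: 011110111001001110111 = 0xF7277 (21 bits → U+F7277).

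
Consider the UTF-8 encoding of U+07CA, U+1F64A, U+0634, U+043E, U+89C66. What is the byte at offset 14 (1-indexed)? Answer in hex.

0xA6

1-indexed offset 14 is 0-indexed offset 13.
U+07CA → 2-byte form DF 8A at offsets 0–1.
U+1F64A → 4-byte form F0 9F 99 8A at offsets 2–5.
U+0634 → 2-byte form D8 B4 at offsets 6–7.
U+043E → 2-byte form D0 BE at offsets 8–9.
U+89C66 → 4-byte form F2 89 B1 A6 at offsets 10–13.
Offset 13 falls in char 5's range; it's byte 4 of F2 89 B1 A6 = 0xA6.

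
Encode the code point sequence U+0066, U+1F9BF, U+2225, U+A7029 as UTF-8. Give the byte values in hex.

U+0066: 1-byte form → 66.
U+1F9BF: 4-byte form → F0 9F A6 BF.
U+2225: 3-byte form → E2 88 A5.
U+A7029: 4-byte form → F2 A7 80 A9.
Concatenated (12 bytes): 66 F0 9F A6 BF E2 88 A5 F2 A7 80 A9.

66 F0 9F A6 BF E2 88 A5 F2 A7 80 A9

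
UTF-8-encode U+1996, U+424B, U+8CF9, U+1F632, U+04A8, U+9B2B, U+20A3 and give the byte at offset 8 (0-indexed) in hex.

0xB9

U+1996 → 3-byte form E1 A6 96 at offsets 0–2.
U+424B → 3-byte form E4 89 8B at offsets 3–5.
U+8CF9 → 3-byte form E8 B3 B9 at offsets 6–8.
Offset 8 falls in char 3's range; it's byte 3 of E8 B3 B9 = 0xB9.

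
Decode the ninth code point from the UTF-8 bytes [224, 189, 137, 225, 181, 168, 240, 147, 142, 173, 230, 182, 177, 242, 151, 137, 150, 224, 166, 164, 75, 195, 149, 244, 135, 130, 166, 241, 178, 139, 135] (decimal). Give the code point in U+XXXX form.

U+1070A6

Offset 0: leading byte 0xE0 = 11100000 → 3-byte char #1 = E0 BD 89.
Offset 3: leading byte 0xE1 = 11100001 → 3-byte char #2 = E1 B5 A8.
Offset 6: leading byte 0xF0 = 11110000 → 4-byte char #3 = F0 93 8E AD.
Offset 10: leading byte 0xE6 = 11100110 → 3-byte char #4 = E6 B6 B1.
Offset 13: leading byte 0xF2 = 11110010 → 4-byte char #5 = F2 97 89 96.
Offset 17: leading byte 0xE0 = 11100000 → 3-byte char #6 = E0 A6 A4.
Offset 20: leading byte 0x4B = 01001011 → 1-byte char #7 = 4B.
Offset 21: leading byte 0xC3 = 11000011 → 2-byte char #8 = C3 95.
Offset 23: leading byte 0xF4 = 11110100 → 4-byte char #9 = F4 87 82 A6.
Leading byte 0xF4 = 11110100 matches 11110xxx → 4-byte sequence.
Byte 1: 0xF4 = 11110100, payload 100 (3 bits).
Byte 2: 0x87 = 10000111 (10xxxxxx ✓), payload 000111.
Byte 3: 0x82 = 10000010 (10xxxxxx ✓), payload 000010.
Byte 4: 0xA6 = 10100110 (10xxxxxx ✓), payload 100110.
Concatenate: 100000111000010100110 = 0x1070A6 (21 bits → U+1070A6).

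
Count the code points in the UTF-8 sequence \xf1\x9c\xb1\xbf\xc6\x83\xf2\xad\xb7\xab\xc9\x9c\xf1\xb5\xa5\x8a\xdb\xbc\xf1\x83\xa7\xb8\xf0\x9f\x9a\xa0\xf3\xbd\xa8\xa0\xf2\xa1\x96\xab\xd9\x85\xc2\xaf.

Byte at offset 0: 0xF1 = 11110001 → 4-byte char (#1). Advance 4.
Byte at offset 4: 0xC6 = 11000110 → 2-byte char (#2). Advance 2.
Byte at offset 6: 0xF2 = 11110010 → 4-byte char (#3). Advance 4.
Byte at offset 10: 0xC9 = 11001001 → 2-byte char (#4). Advance 2.
Byte at offset 12: 0xF1 = 11110001 → 4-byte char (#5). Advance 4.
Byte at offset 16: 0xDB = 11011011 → 2-byte char (#6). Advance 2.
Byte at offset 18: 0xF1 = 11110001 → 4-byte char (#7). Advance 4.
Byte at offset 22: 0xF0 = 11110000 → 4-byte char (#8). Advance 4.
Byte at offset 26: 0xF3 = 11110011 → 4-byte char (#9). Advance 4.
Byte at offset 30: 0xF2 = 11110010 → 4-byte char (#10). Advance 4.
Byte at offset 34: 0xD9 = 11011001 → 2-byte char (#11). Advance 2.
Byte at offset 36: 0xC2 = 11000010 → 2-byte char (#12). Advance 2.
Reached end at offset 38 after 12 code points.

12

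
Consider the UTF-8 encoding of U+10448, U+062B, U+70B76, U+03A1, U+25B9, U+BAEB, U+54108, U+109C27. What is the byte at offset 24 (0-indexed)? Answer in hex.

0xB0

U+10448 → 4-byte form F0 90 91 88 at offsets 0–3.
U+062B → 2-byte form D8 AB at offsets 4–5.
U+70B76 → 4-byte form F1 B0 AD B6 at offsets 6–9.
U+03A1 → 2-byte form CE A1 at offsets 10–11.
U+25B9 → 3-byte form E2 96 B9 at offsets 12–14.
U+BAEB → 3-byte form EB AB AB at offsets 15–17.
U+54108 → 4-byte form F1 94 84 88 at offsets 18–21.
U+109C27 → 4-byte form F4 89 B0 A7 at offsets 22–25.
Offset 24 falls in char 8's range; it's byte 3 of F4 89 B0 A7 = 0xB0.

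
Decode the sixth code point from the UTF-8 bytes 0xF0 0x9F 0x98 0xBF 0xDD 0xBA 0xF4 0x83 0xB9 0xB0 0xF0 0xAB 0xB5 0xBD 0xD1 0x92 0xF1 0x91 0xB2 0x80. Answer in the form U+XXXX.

U+51C80

Offset 0: leading byte 0xF0 = 11110000 → 4-byte char #1 = F0 9F 98 BF.
Offset 4: leading byte 0xDD = 11011101 → 2-byte char #2 = DD BA.
Offset 6: leading byte 0xF4 = 11110100 → 4-byte char #3 = F4 83 B9 B0.
Offset 10: leading byte 0xF0 = 11110000 → 4-byte char #4 = F0 AB B5 BD.
Offset 14: leading byte 0xD1 = 11010001 → 2-byte char #5 = D1 92.
Offset 16: leading byte 0xF1 = 11110001 → 4-byte char #6 = F1 91 B2 80.
Leading byte 0xF1 = 11110001 matches 11110xxx → 4-byte sequence.
Byte 1: 0xF1 = 11110001, payload 001 (3 bits).
Byte 2: 0x91 = 10010001 (10xxxxxx ✓), payload 010001.
Byte 3: 0xB2 = 10110010 (10xxxxxx ✓), payload 110010.
Byte 4: 0x80 = 10000000 (10xxxxxx ✓), payload 000000.
Concatenate: 001010001110010000000 = 0x51C80 (21 bits → U+51C80).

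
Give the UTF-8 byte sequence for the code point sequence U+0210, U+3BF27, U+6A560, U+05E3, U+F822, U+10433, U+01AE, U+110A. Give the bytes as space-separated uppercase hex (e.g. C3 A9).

U+0210: 2-byte form → C8 90.
U+3BF27: 4-byte form → F0 BB BC A7.
U+6A560: 4-byte form → F1 AA 95 A0.
U+05E3: 2-byte form → D7 A3.
U+F822: 3-byte form → EF A0 A2.
U+10433: 4-byte form → F0 90 90 B3.
U+01AE: 2-byte form → C6 AE.
U+110A: 3-byte form → E1 84 8A.
Concatenated (24 bytes): C8 90 F0 BB BC A7 F1 AA 95 A0 D7 A3 EF A0 A2 F0 90 90 B3 C6 AE E1 84 8A.

C8 90 F0 BB BC A7 F1 AA 95 A0 D7 A3 EF A0 A2 F0 90 90 B3 C6 AE E1 84 8A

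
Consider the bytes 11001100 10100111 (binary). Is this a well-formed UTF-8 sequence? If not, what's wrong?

Leading byte 0xCC = 11001100 → 2-byte form.
Continuation bytes 0xA7=10100111 all match 10xxxxxx.
Decoded value 0x327 is ≥ 0x80 (shortest form) and not a surrogate.

valid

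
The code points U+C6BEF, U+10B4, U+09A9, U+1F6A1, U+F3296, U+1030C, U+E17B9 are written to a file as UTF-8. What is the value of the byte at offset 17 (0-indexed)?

0x96

U+C6BEF → 4-byte form F3 86 AF AF at offsets 0–3.
U+10B4 → 3-byte form E1 82 B4 at offsets 4–6.
U+09A9 → 3-byte form E0 A6 A9 at offsets 7–9.
U+1F6A1 → 4-byte form F0 9F 9A A1 at offsets 10–13.
U+F3296 → 4-byte form F3 B3 8A 96 at offsets 14–17.
Offset 17 falls in char 5's range; it's byte 4 of F3 B3 8A 96 = 0x96.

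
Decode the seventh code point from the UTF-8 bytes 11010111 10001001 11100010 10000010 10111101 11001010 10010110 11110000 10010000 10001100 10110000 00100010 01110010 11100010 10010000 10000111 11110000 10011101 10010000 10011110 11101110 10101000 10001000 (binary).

U+2407

Offset 0: leading byte 0xD7 = 11010111 → 2-byte char #1 = D7 89.
Offset 2: leading byte 0xE2 = 11100010 → 3-byte char #2 = E2 82 BD.
Offset 5: leading byte 0xCA = 11001010 → 2-byte char #3 = CA 96.
Offset 7: leading byte 0xF0 = 11110000 → 4-byte char #4 = F0 90 8C B0.
Offset 11: leading byte 0x22 = 00100010 → 1-byte char #5 = 22.
Offset 12: leading byte 0x72 = 01110010 → 1-byte char #6 = 72.
Offset 13: leading byte 0xE2 = 11100010 → 3-byte char #7 = E2 90 87.
Leading byte 0xE2 = 11100010 matches 1110xxxx → 3-byte sequence.
Byte 1: 0xE2 = 11100010, payload 0010 (4 bits).
Byte 2: 0x90 = 10010000 (10xxxxxx ✓), payload 010000.
Byte 3: 0x87 = 10000111 (10xxxxxx ✓), payload 000111.
Concatenate: 0010010000000111 = 0x2407 (16 bits → U+2407).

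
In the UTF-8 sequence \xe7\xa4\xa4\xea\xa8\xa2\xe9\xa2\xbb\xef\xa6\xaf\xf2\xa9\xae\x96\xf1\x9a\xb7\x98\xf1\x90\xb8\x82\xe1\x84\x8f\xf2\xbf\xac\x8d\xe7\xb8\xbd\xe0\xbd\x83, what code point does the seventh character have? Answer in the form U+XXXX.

Offset 0: leading byte 0xE7 = 11100111 → 3-byte char #1 = E7 A4 A4.
Offset 3: leading byte 0xEA = 11101010 → 3-byte char #2 = EA A8 A2.
Offset 6: leading byte 0xE9 = 11101001 → 3-byte char #3 = E9 A2 BB.
Offset 9: leading byte 0xEF = 11101111 → 3-byte char #4 = EF A6 AF.
Offset 12: leading byte 0xF2 = 11110010 → 4-byte char #5 = F2 A9 AE 96.
Offset 16: leading byte 0xF1 = 11110001 → 4-byte char #6 = F1 9A B7 98.
Offset 20: leading byte 0xF1 = 11110001 → 4-byte char #7 = F1 90 B8 82.
Leading byte 0xF1 = 11110001 matches 11110xxx → 4-byte sequence.
Byte 1: 0xF1 = 11110001, payload 001 (3 bits).
Byte 2: 0x90 = 10010000 (10xxxxxx ✓), payload 010000.
Byte 3: 0xB8 = 10111000 (10xxxxxx ✓), payload 111000.
Byte 4: 0x82 = 10000010 (10xxxxxx ✓), payload 000010.
Concatenate: 001010000111000000010 = 0x50E02 (21 bits → U+50E02).

U+50E02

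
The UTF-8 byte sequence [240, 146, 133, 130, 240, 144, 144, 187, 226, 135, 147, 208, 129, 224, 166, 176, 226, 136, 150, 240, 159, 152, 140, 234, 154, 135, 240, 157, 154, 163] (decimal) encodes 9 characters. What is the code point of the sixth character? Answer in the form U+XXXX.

U+2216

Offset 0: leading byte 0xF0 = 11110000 → 4-byte char #1 = F0 92 85 82.
Offset 4: leading byte 0xF0 = 11110000 → 4-byte char #2 = F0 90 90 BB.
Offset 8: leading byte 0xE2 = 11100010 → 3-byte char #3 = E2 87 93.
Offset 11: leading byte 0xD0 = 11010000 → 2-byte char #4 = D0 81.
Offset 13: leading byte 0xE0 = 11100000 → 3-byte char #5 = E0 A6 B0.
Offset 16: leading byte 0xE2 = 11100010 → 3-byte char #6 = E2 88 96.
Leading byte 0xE2 = 11100010 matches 1110xxxx → 3-byte sequence.
Byte 1: 0xE2 = 11100010, payload 0010 (4 bits).
Byte 2: 0x88 = 10001000 (10xxxxxx ✓), payload 001000.
Byte 3: 0x96 = 10010110 (10xxxxxx ✓), payload 010110.
Concatenate: 0010001000010110 = 0x2216 (16 bits → U+2216).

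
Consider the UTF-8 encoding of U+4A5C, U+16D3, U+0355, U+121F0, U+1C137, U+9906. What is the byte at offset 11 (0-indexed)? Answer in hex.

U+4A5C → 3-byte form E4 A9 9C at offsets 0–2.
U+16D3 → 3-byte form E1 9B 93 at offsets 3–5.
U+0355 → 2-byte form CD 95 at offsets 6–7.
U+121F0 → 4-byte form F0 92 87 B0 at offsets 8–11.
Offset 11 falls in char 4's range; it's byte 4 of F0 92 87 B0 = 0xB0.

0xB0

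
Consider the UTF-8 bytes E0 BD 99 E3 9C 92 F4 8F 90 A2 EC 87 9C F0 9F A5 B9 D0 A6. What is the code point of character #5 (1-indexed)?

U+1F979

Offset 0: leading byte 0xE0 = 11100000 → 3-byte char #1 = E0 BD 99.
Offset 3: leading byte 0xE3 = 11100011 → 3-byte char #2 = E3 9C 92.
Offset 6: leading byte 0xF4 = 11110100 → 4-byte char #3 = F4 8F 90 A2.
Offset 10: leading byte 0xEC = 11101100 → 3-byte char #4 = EC 87 9C.
Offset 13: leading byte 0xF0 = 11110000 → 4-byte char #5 = F0 9F A5 B9.
Leading byte 0xF0 = 11110000 matches 11110xxx → 4-byte sequence.
Byte 1: 0xF0 = 11110000, payload 000 (3 bits).
Byte 2: 0x9F = 10011111 (10xxxxxx ✓), payload 011111.
Byte 3: 0xA5 = 10100101 (10xxxxxx ✓), payload 100101.
Byte 4: 0xB9 = 10111001 (10xxxxxx ✓), payload 111001.
Concatenate: 000011111100101111001 = 0x1F979 (21 bits → U+1F979).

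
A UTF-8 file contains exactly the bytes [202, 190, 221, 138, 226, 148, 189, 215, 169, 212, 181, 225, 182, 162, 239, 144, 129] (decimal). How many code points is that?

Byte at offset 0: 0xCA = 11001010 → 2-byte char (#1). Advance 2.
Byte at offset 2: 0xDD = 11011101 → 2-byte char (#2). Advance 2.
Byte at offset 4: 0xE2 = 11100010 → 3-byte char (#3). Advance 3.
Byte at offset 7: 0xD7 = 11010111 → 2-byte char (#4). Advance 2.
Byte at offset 9: 0xD4 = 11010100 → 2-byte char (#5). Advance 2.
Byte at offset 11: 0xE1 = 11100001 → 3-byte char (#6). Advance 3.
Byte at offset 14: 0xEF = 11101111 → 3-byte char (#7). Advance 3.
Reached end at offset 17 after 7 code points.

7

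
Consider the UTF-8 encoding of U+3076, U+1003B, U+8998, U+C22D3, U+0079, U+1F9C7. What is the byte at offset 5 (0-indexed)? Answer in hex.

U+3076 → 3-byte form E3 81 B6 at offsets 0–2.
U+1003B → 4-byte form F0 90 80 BB at offsets 3–6.
Offset 5 falls in char 2's range; it's byte 3 of F0 90 80 BB = 0x80.

0x80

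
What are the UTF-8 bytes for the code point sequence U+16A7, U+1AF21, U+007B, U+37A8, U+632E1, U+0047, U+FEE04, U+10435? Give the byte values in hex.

E1 9A A7 F0 9A BC A1 7B E3 9E A8 F1 A3 8B A1 47 F3 BE B8 84 F0 90 90 B5

U+16A7: 3-byte form → E1 9A A7.
U+1AF21: 4-byte form → F0 9A BC A1.
U+007B: 1-byte form → 7B.
U+37A8: 3-byte form → E3 9E A8.
U+632E1: 4-byte form → F1 A3 8B A1.
U+0047: 1-byte form → 47.
U+FEE04: 4-byte form → F3 BE B8 84.
U+10435: 4-byte form → F0 90 90 B5.
Concatenated (24 bytes): E1 9A A7 F0 9A BC A1 7B E3 9E A8 F1 A3 8B A1 47 F3 BE B8 84 F0 90 90 B5.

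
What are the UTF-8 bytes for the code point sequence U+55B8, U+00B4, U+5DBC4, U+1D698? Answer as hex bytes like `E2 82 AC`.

U+55B8: 3-byte form → E5 96 B8.
U+00B4: 2-byte form → C2 B4.
U+5DBC4: 4-byte form → F1 9D AF 84.
U+1D698: 4-byte form → F0 9D 9A 98.
Concatenated (13 bytes): E5 96 B8 C2 B4 F1 9D AF 84 F0 9D 9A 98.

E5 96 B8 C2 B4 F1 9D AF 84 F0 9D 9A 98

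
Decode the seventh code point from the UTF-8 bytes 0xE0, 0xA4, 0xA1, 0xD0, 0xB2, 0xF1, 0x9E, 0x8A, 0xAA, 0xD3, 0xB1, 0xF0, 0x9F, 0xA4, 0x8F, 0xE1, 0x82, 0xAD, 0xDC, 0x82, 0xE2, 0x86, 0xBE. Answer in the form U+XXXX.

U+0702

Offset 0: leading byte 0xE0 = 11100000 → 3-byte char #1 = E0 A4 A1.
Offset 3: leading byte 0xD0 = 11010000 → 2-byte char #2 = D0 B2.
Offset 5: leading byte 0xF1 = 11110001 → 4-byte char #3 = F1 9E 8A AA.
Offset 9: leading byte 0xD3 = 11010011 → 2-byte char #4 = D3 B1.
Offset 11: leading byte 0xF0 = 11110000 → 4-byte char #5 = F0 9F A4 8F.
Offset 15: leading byte 0xE1 = 11100001 → 3-byte char #6 = E1 82 AD.
Offset 18: leading byte 0xDC = 11011100 → 2-byte char #7 = DC 82.
Leading byte 0xDC = 11011100 matches 110xxxxx → 2-byte sequence.
Byte 1: 0xDC = 11011100, payload 11100 (5 bits).
Byte 2: 0x82 = 10000010 (10xxxxxx ✓), payload 000010.
Concatenate: 11100000010 = 0x702 (11 bits → U+0702).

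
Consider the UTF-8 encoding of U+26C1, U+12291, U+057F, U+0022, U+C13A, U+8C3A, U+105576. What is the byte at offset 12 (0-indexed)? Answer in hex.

U+26C1 → 3-byte form E2 9B 81 at offsets 0–2.
U+12291 → 4-byte form F0 92 8A 91 at offsets 3–6.
U+057F → 2-byte form D5 BF at offsets 7–8.
U+0022 → 1-byte form 22 at offsets 9–9.
U+C13A → 3-byte form EC 84 BA at offsets 10–12.
Offset 12 falls in char 5's range; it's byte 3 of EC 84 BA = 0xBA.

0xBA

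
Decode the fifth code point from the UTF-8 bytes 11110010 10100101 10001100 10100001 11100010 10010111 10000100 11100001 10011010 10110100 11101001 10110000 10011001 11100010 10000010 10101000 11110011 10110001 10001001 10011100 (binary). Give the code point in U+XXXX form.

Offset 0: leading byte 0xF2 = 11110010 → 4-byte char #1 = F2 A5 8C A1.
Offset 4: leading byte 0xE2 = 11100010 → 3-byte char #2 = E2 97 84.
Offset 7: leading byte 0xE1 = 11100001 → 3-byte char #3 = E1 9A B4.
Offset 10: leading byte 0xE9 = 11101001 → 3-byte char #4 = E9 B0 99.
Offset 13: leading byte 0xE2 = 11100010 → 3-byte char #5 = E2 82 A8.
Leading byte 0xE2 = 11100010 matches 1110xxxx → 3-byte sequence.
Byte 1: 0xE2 = 11100010, payload 0010 (4 bits).
Byte 2: 0x82 = 10000010 (10xxxxxx ✓), payload 000010.
Byte 3: 0xA8 = 10101000 (10xxxxxx ✓), payload 101000.
Concatenate: 0010000010101000 = 0x20A8 (16 bits → U+20A8).

U+20A8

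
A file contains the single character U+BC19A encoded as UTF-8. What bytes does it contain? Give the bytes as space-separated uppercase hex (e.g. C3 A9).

F2 BC 86 9A

U+BC19A = 0xBC19A = 770458 decimal. In range U+10000–U+10FFFF → 4-byte form: 11110xxx 10xxxxxx 10xxxxxx 10xxxxxx.
Binary (21 bits): 010111100000110011010.
Split 3+6+6+6: 010 | 111100 | 000110 | 011010.
Byte 1: 11110010 = 0xF2.
Byte 2: 10111100 = 0xBC.
Byte 3: 10000110 = 0x86.
Byte 4: 10011010 = 0x9A.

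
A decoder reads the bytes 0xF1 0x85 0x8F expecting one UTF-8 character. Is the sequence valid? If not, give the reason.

invalid (sequence truncated)

Leading byte 0xF1 = 11110001 → 4-byte form, but only 3 bytes are present.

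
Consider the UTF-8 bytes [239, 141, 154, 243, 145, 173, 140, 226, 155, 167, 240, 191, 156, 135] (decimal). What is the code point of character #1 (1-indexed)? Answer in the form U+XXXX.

Offset 0: leading byte 0xEF = 11101111 → 3-byte char #1 = EF 8D 9A.
Leading byte 0xEF = 11101111 matches 1110xxxx → 3-byte sequence.
Byte 1: 0xEF = 11101111, payload 1111 (4 bits).
Byte 2: 0x8D = 10001101 (10xxxxxx ✓), payload 001101.
Byte 3: 0x9A = 10011010 (10xxxxxx ✓), payload 011010.
Concatenate: 1111001101011010 = 0xF35A (16 bits → U+F35A).

U+F35A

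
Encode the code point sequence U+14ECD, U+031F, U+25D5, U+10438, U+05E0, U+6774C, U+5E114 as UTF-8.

U+14ECD: 4-byte form → F0 94 BB 8D.
U+031F: 2-byte form → CC 9F.
U+25D5: 3-byte form → E2 97 95.
U+10438: 4-byte form → F0 90 90 B8.
U+05E0: 2-byte form → D7 A0.
U+6774C: 4-byte form → F1 A7 9D 8C.
U+5E114: 4-byte form → F1 9E 84 94.
Concatenated (23 bytes): F0 94 BB 8D CC 9F E2 97 95 F0 90 90 B8 D7 A0 F1 A7 9D 8C F1 9E 84 94.

F0 94 BB 8D CC 9F E2 97 95 F0 90 90 B8 D7 A0 F1 A7 9D 8C F1 9E 84 94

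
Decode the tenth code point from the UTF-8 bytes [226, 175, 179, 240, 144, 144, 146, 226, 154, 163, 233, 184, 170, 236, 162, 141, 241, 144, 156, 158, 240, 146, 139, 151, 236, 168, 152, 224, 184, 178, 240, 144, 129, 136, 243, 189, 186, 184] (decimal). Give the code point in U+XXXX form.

Offset 0: leading byte 0xE2 = 11100010 → 3-byte char #1 = E2 AF B3.
Offset 3: leading byte 0xF0 = 11110000 → 4-byte char #2 = F0 90 90 92.
Offset 7: leading byte 0xE2 = 11100010 → 3-byte char #3 = E2 9A A3.
Offset 10: leading byte 0xE9 = 11101001 → 3-byte char #4 = E9 B8 AA.
Offset 13: leading byte 0xEC = 11101100 → 3-byte char #5 = EC A2 8D.
Offset 16: leading byte 0xF1 = 11110001 → 4-byte char #6 = F1 90 9C 9E.
Offset 20: leading byte 0xF0 = 11110000 → 4-byte char #7 = F0 92 8B 97.
Offset 24: leading byte 0xEC = 11101100 → 3-byte char #8 = EC A8 98.
Offset 27: leading byte 0xE0 = 11100000 → 3-byte char #9 = E0 B8 B2.
Offset 30: leading byte 0xF0 = 11110000 → 4-byte char #10 = F0 90 81 88.
Leading byte 0xF0 = 11110000 matches 11110xxx → 4-byte sequence.
Byte 1: 0xF0 = 11110000, payload 000 (3 bits).
Byte 2: 0x90 = 10010000 (10xxxxxx ✓), payload 010000.
Byte 3: 0x81 = 10000001 (10xxxxxx ✓), payload 000001.
Byte 4: 0x88 = 10001000 (10xxxxxx ✓), payload 001000.
Concatenate: 000010000000001001000 = 0x10048 (21 bits → U+10048).

U+10048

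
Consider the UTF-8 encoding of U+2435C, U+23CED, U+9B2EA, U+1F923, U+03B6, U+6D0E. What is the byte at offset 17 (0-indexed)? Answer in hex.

0xB6

U+2435C → 4-byte form F0 A4 8D 9C at offsets 0–3.
U+23CED → 4-byte form F0 A3 B3 AD at offsets 4–7.
U+9B2EA → 4-byte form F2 9B 8B AA at offsets 8–11.
U+1F923 → 4-byte form F0 9F A4 A3 at offsets 12–15.
U+03B6 → 2-byte form CE B6 at offsets 16–17.
Offset 17 falls in char 5's range; it's byte 2 of CE B6 = 0xB6.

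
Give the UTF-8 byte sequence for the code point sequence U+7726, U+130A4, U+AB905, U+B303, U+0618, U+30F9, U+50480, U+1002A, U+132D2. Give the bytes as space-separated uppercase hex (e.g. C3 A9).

U+7726: 3-byte form → E7 9C A6.
U+130A4: 4-byte form → F0 93 82 A4.
U+AB905: 4-byte form → F2 AB A4 85.
U+B303: 3-byte form → EB 8C 83.
U+0618: 2-byte form → D8 98.
U+30F9: 3-byte form → E3 83 B9.
U+50480: 4-byte form → F1 90 92 80.
U+1002A: 4-byte form → F0 90 80 AA.
U+132D2: 4-byte form → F0 93 8B 92.
Concatenated (31 bytes): E7 9C A6 F0 93 82 A4 F2 AB A4 85 EB 8C 83 D8 98 E3 83 B9 F1 90 92 80 F0 90 80 AA F0 93 8B 92.

E7 9C A6 F0 93 82 A4 F2 AB A4 85 EB 8C 83 D8 98 E3 83 B9 F1 90 92 80 F0 90 80 AA F0 93 8B 92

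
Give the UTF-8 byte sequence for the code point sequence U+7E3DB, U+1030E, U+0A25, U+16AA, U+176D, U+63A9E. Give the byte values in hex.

U+7E3DB: 4-byte form → F1 BE 8F 9B.
U+1030E: 4-byte form → F0 90 8C 8E.
U+0A25: 3-byte form → E0 A8 A5.
U+16AA: 3-byte form → E1 9A AA.
U+176D: 3-byte form → E1 9D AD.
U+63A9E: 4-byte form → F1 A3 AA 9E.
Concatenated (21 bytes): F1 BE 8F 9B F0 90 8C 8E E0 A8 A5 E1 9A AA E1 9D AD F1 A3 AA 9E.

F1 BE 8F 9B F0 90 8C 8E E0 A8 A5 E1 9A AA E1 9D AD F1 A3 AA 9E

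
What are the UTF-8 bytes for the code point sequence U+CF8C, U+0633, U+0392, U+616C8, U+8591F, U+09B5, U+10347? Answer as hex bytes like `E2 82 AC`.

EC BE 8C D8 B3 CE 92 F1 A1 9B 88 F2 85 A4 9F E0 A6 B5 F0 90 8D 87

U+CF8C: 3-byte form → EC BE 8C.
U+0633: 2-byte form → D8 B3.
U+0392: 2-byte form → CE 92.
U+616C8: 4-byte form → F1 A1 9B 88.
U+8591F: 4-byte form → F2 85 A4 9F.
U+09B5: 3-byte form → E0 A6 B5.
U+10347: 4-byte form → F0 90 8D 87.
Concatenated (22 bytes): EC BE 8C D8 B3 CE 92 F1 A1 9B 88 F2 85 A4 9F E0 A6 B5 F0 90 8D 87.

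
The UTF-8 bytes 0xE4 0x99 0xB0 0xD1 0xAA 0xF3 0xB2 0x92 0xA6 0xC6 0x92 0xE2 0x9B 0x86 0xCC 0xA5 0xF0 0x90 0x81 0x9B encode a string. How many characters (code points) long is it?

Byte at offset 0: 0xE4 = 11100100 → 3-byte char (#1). Advance 3.
Byte at offset 3: 0xD1 = 11010001 → 2-byte char (#2). Advance 2.
Byte at offset 5: 0xF3 = 11110011 → 4-byte char (#3). Advance 4.
Byte at offset 9: 0xC6 = 11000110 → 2-byte char (#4). Advance 2.
Byte at offset 11: 0xE2 = 11100010 → 3-byte char (#5). Advance 3.
Byte at offset 14: 0xCC = 11001100 → 2-byte char (#6). Advance 2.
Byte at offset 16: 0xF0 = 11110000 → 4-byte char (#7). Advance 4.
Reached end at offset 20 after 7 code points.

7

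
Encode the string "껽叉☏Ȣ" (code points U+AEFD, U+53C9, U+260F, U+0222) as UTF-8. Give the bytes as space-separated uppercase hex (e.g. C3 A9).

U+AEFD: 3-byte form → EA BB BD.
U+53C9: 3-byte form → E5 8F 89.
U+260F: 3-byte form → E2 98 8F.
U+0222: 2-byte form → C8 A2.
Concatenated (11 bytes): EA BB BD E5 8F 89 E2 98 8F C8 A2.

EA BB BD E5 8F 89 E2 98 8F C8 A2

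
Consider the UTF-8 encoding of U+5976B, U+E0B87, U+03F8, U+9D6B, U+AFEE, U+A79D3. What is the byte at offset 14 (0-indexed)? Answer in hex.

0xBF

U+5976B → 4-byte form F1 99 9D AB at offsets 0–3.
U+E0B87 → 4-byte form F3 A0 AE 87 at offsets 4–7.
U+03F8 → 2-byte form CF B8 at offsets 8–9.
U+9D6B → 3-byte form E9 B5 AB at offsets 10–12.
U+AFEE → 3-byte form EA BF AE at offsets 13–15.
Offset 14 falls in char 5's range; it's byte 2 of EA BF AE = 0xBF.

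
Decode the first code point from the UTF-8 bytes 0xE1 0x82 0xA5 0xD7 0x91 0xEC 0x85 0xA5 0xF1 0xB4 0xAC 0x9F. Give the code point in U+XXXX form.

U+10A5

Offset 0: leading byte 0xE1 = 11100001 → 3-byte char #1 = E1 82 A5.
Leading byte 0xE1 = 11100001 matches 1110xxxx → 3-byte sequence.
Byte 1: 0xE1 = 11100001, payload 0001 (4 bits).
Byte 2: 0x82 = 10000010 (10xxxxxx ✓), payload 000010.
Byte 3: 0xA5 = 10100101 (10xxxxxx ✓), payload 100101.
Concatenate: 0001000010100101 = 0x10A5 (16 bits → U+10A5).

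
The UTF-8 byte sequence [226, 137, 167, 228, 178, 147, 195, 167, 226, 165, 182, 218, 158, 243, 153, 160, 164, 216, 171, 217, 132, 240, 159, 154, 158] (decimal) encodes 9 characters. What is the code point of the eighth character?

Offset 0: leading byte 0xE2 = 11100010 → 3-byte char #1 = E2 89 A7.
Offset 3: leading byte 0xE4 = 11100100 → 3-byte char #2 = E4 B2 93.
Offset 6: leading byte 0xC3 = 11000011 → 2-byte char #3 = C3 A7.
Offset 8: leading byte 0xE2 = 11100010 → 3-byte char #4 = E2 A5 B6.
Offset 11: leading byte 0xDA = 11011010 → 2-byte char #5 = DA 9E.
Offset 13: leading byte 0xF3 = 11110011 → 4-byte char #6 = F3 99 A0 A4.
Offset 17: leading byte 0xD8 = 11011000 → 2-byte char #7 = D8 AB.
Offset 19: leading byte 0xD9 = 11011001 → 2-byte char #8 = D9 84.
Leading byte 0xD9 = 11011001 matches 110xxxxx → 2-byte sequence.
Byte 1: 0xD9 = 11011001, payload 11001 (5 bits).
Byte 2: 0x84 = 10000100 (10xxxxxx ✓), payload 000100.
Concatenate: 11001000100 = 0x644 (11 bits → U+0644).

U+0644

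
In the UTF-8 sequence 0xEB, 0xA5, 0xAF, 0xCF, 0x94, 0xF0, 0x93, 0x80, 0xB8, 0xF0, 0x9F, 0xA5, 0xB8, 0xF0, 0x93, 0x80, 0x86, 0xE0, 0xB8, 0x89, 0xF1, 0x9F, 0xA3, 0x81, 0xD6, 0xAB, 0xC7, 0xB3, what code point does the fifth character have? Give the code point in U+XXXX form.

Offset 0: leading byte 0xEB = 11101011 → 3-byte char #1 = EB A5 AF.
Offset 3: leading byte 0xCF = 11001111 → 2-byte char #2 = CF 94.
Offset 5: leading byte 0xF0 = 11110000 → 4-byte char #3 = F0 93 80 B8.
Offset 9: leading byte 0xF0 = 11110000 → 4-byte char #4 = F0 9F A5 B8.
Offset 13: leading byte 0xF0 = 11110000 → 4-byte char #5 = F0 93 80 86.
Leading byte 0xF0 = 11110000 matches 11110xxx → 4-byte sequence.
Byte 1: 0xF0 = 11110000, payload 000 (3 bits).
Byte 2: 0x93 = 10010011 (10xxxxxx ✓), payload 010011.
Byte 3: 0x80 = 10000000 (10xxxxxx ✓), payload 000000.
Byte 4: 0x86 = 10000110 (10xxxxxx ✓), payload 000110.
Concatenate: 000010011000000000110 = 0x13006 (21 bits → U+13006).

U+13006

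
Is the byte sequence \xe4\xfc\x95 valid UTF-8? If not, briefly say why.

invalid (non-continuation byte where continuation expected)

Leading byte 0xE4 = 11100100 → 3-byte form.
Byte 2 is 0xFC = 11111100, which is not 10xxxxxx — expected a continuation byte.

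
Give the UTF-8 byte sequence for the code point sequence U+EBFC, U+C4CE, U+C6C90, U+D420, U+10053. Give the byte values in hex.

U+EBFC: 3-byte form → EE AF BC.
U+C4CE: 3-byte form → EC 93 8E.
U+C6C90: 4-byte form → F3 86 B2 90.
U+D420: 3-byte form → ED 90 A0.
U+10053: 4-byte form → F0 90 81 93.
Concatenated (17 bytes): EE AF BC EC 93 8E F3 86 B2 90 ED 90 A0 F0 90 81 93.

EE AF BC EC 93 8E F3 86 B2 90 ED 90 A0 F0 90 81 93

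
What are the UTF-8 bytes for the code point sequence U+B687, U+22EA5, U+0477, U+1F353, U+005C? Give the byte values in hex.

U+B687: 3-byte form → EB 9A 87.
U+22EA5: 4-byte form → F0 A2 BA A5.
U+0477: 2-byte form → D1 B7.
U+1F353: 4-byte form → F0 9F 8D 93.
U+005C: 1-byte form → 5C.
Concatenated (14 bytes): EB 9A 87 F0 A2 BA A5 D1 B7 F0 9F 8D 93 5C.

EB 9A 87 F0 A2 BA A5 D1 B7 F0 9F 8D 93 5C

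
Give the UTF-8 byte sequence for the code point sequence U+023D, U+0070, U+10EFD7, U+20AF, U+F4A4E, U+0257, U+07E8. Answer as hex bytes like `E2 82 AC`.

C8 BD 70 F4 8E BF 97 E2 82 AF F3 B4 A9 8E C9 97 DF A8

U+023D: 2-byte form → C8 BD.
U+0070: 1-byte form → 70.
U+10EFD7: 4-byte form → F4 8E BF 97.
U+20AF: 3-byte form → E2 82 AF.
U+F4A4E: 4-byte form → F3 B4 A9 8E.
U+0257: 2-byte form → C9 97.
U+07E8: 2-byte form → DF A8.
Concatenated (18 bytes): C8 BD 70 F4 8E BF 97 E2 82 AF F3 B4 A9 8E C9 97 DF A8.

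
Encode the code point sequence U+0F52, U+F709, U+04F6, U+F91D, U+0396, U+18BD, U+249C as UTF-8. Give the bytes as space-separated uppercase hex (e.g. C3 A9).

E0 BD 92 EF 9C 89 D3 B6 EF A4 9D CE 96 E1 A2 BD E2 92 9C

U+0F52: 3-byte form → E0 BD 92.
U+F709: 3-byte form → EF 9C 89.
U+04F6: 2-byte form → D3 B6.
U+F91D: 3-byte form → EF A4 9D.
U+0396: 2-byte form → CE 96.
U+18BD: 3-byte form → E1 A2 BD.
U+249C: 3-byte form → E2 92 9C.
Concatenated (19 bytes): E0 BD 92 EF 9C 89 D3 B6 EF A4 9D CE 96 E1 A2 BD E2 92 9C.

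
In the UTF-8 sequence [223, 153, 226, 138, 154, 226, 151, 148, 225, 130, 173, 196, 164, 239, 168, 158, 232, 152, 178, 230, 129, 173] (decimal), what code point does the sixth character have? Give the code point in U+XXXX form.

Offset 0: leading byte 0xDF = 11011111 → 2-byte char #1 = DF 99.
Offset 2: leading byte 0xE2 = 11100010 → 3-byte char #2 = E2 8A 9A.
Offset 5: leading byte 0xE2 = 11100010 → 3-byte char #3 = E2 97 94.
Offset 8: leading byte 0xE1 = 11100001 → 3-byte char #4 = E1 82 AD.
Offset 11: leading byte 0xC4 = 11000100 → 2-byte char #5 = C4 A4.
Offset 13: leading byte 0xEF = 11101111 → 3-byte char #6 = EF A8 9E.
Leading byte 0xEF = 11101111 matches 1110xxxx → 3-byte sequence.
Byte 1: 0xEF = 11101111, payload 1111 (4 bits).
Byte 2: 0xA8 = 10101000 (10xxxxxx ✓), payload 101000.
Byte 3: 0x9E = 10011110 (10xxxxxx ✓), payload 011110.
Concatenate: 1111101000011110 = 0xFA1E (16 bits → U+FA1E).

U+FA1E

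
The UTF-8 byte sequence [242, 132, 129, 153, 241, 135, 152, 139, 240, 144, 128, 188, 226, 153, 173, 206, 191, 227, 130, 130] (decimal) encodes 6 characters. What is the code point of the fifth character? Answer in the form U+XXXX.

Offset 0: leading byte 0xF2 = 11110010 → 4-byte char #1 = F2 84 81 99.
Offset 4: leading byte 0xF1 = 11110001 → 4-byte char #2 = F1 87 98 8B.
Offset 8: leading byte 0xF0 = 11110000 → 4-byte char #3 = F0 90 80 BC.
Offset 12: leading byte 0xE2 = 11100010 → 3-byte char #4 = E2 99 AD.
Offset 15: leading byte 0xCE = 11001110 → 2-byte char #5 = CE BF.
Leading byte 0xCE = 11001110 matches 110xxxxx → 2-byte sequence.
Byte 1: 0xCE = 11001110, payload 01110 (5 bits).
Byte 2: 0xBF = 10111111 (10xxxxxx ✓), payload 111111.
Concatenate: 01110111111 = 0x3BF (11 bits → U+03BF).

U+03BF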